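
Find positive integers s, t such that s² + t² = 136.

Search for s with 136 - s² a perfect square.
s = 6: 136 - 6² = 136 - 36 = 100 = 10² ✓
So s = 6, t = 10.

s = 6, t = 10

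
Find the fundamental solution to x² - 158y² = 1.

We seek the smallest positive integers (x, y) with x² - 158y² = 1, i.e., x² = 158y² + 1.
Try successive y values:
y = 1: x² = 158·1² + 1 = 159, not a perfect square
y = 2: x² = 158·2² + 1 = 633, not a perfect square
y = 3: x² = 158·3² + 1 = 1423, not a perfect square
... continuing the search (or via continued fractions) ...
y = 616: x² = 158·616² + 1 = 59954049, x = 7743 ✓

Verify: 7743² - 158·616² = 59954049 - 59954048 = 1 ✓

x = 7743, y = 616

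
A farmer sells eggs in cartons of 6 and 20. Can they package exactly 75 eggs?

We need non-negative a, b with 6a + 20b = 75.
gcd(6, 20) = 2, and 2 does not divide 75.
No integer solutions exist.

No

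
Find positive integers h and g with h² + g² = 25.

We need to find integers h, g > 0 such that h² + g² = 25.
Trying h = 3: g² = 25 - 3² = 25 - 9 = 16
g = 4
Check: 3² + 4² = 9 + 16 = 25 ✓

25 = 3² + 4²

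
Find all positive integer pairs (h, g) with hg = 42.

The positive divisors of 42 are: 1, 2, 3, 6, 7, 14, 21, 42.
Each divisor d gives the pair (d, 42/d):
(1, 42), (2, 21), (3, 14), (6, 7), (7, 6), (14, 3), (21, 2), (42, 1)

(1, 42), (2, 21), (3, 14), (6, 7), (7, 6), (14, 3), (21, 2), (42, 1)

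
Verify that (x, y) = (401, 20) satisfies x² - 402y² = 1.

Compute x² = 401² = 160801
Compute 402y² = 402·20² = 402·400 = 160800
x² - 402y² = 160801 - 160800 = 1
Since this equals 1, (401, 20) is a solution.

Yes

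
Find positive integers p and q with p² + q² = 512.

We need to find integers p, q > 0 such that p² + q² = 512.
Trying p = 16: q² = 512 - 16² = 512 - 256 = 256
q = 16
Check: 16² + 16² = 256 + 256 = 512 ✓

512 = 16² + 16²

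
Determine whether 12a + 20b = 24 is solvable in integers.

Step 1: Compute gcd(12, 20).
gcd(12, 20) = 4

Step 2: Check divisibility.
Does 4 divide 24? 24 = 4 x 6, so yes.

By the theorem on linear Diophantine equations, 12a + 20b = 24 has integer solutions if and only if gcd(12, 20) divides 24. Since 4 | 24, solutions exist.

Yes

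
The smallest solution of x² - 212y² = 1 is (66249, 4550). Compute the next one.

Solutions to x² - Dy² = 1 are generated by powers of (x₀ + y₀√D).
The next solution satisfies x₁ + y₁√212 = (x₀ + y₀√212)², giving:
x₁ = x₀² + 212y₀² = 66249² + 212·4550² = 4388930001 + 4388930000 = 8777860001
y₁ = 2x₀y₀ = 2·66249·4550 = 602865900

Verify: 8777860001² - 212·602865900² = 77050826197155720001 - 77050826197155720000 = 1 ✓

x = 8777860001, y = 602865900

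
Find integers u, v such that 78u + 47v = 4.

Step 1: Check solvability.
gcd(78, 47) = 1
Since 1 divides 4, solutions exist.

Step 2: Apply extended Euclidean algorithm to find gcd.
We find integers such that 78*x0 + 47*y0 = 1

Step 3: Scale the particular solution.
Multiply by 4/1 = 4:
u = -12, v = 20

Step 4: Verify.
78*(-12) + 47*(20) = 4 = 4 ✓

u = -12, v = 20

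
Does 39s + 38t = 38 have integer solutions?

Step 1: Compute gcd(39, 38).
gcd(39, 38) = 1

Step 2: Check divisibility.
Does 1 divide 38? 38 = 1 x 38, so yes.

By the theorem on linear Diophantine equations, 39s + 38t = 38 has integer solutions if and only if gcd(39, 38) divides 38. Since 1 | 38, solutions exist.

Yes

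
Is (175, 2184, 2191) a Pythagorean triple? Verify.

Compute a² + b² = 175² + 2184² = 30625 + 4769856 = 4800481
Compute c² = 2191² = 4800481
Since 4800481 = 4800481, confirmed.

Yes, it is a Pythagorean triple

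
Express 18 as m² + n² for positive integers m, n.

We need to find integers m, n > 0 such that m² + n² = 18.
Trying m = 3: n² = 18 - 3² = 18 - 9 = 9
n = 3
Check: 3² + 3² = 9 + 9 = 18 ✓

18 = 3² + 3²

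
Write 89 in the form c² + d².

We need to find integers c, d > 0 such that c² + d² = 89.
Trying c = 5: d² = 89 - 5² = 89 - 25 = 64
d = 8
Check: 5² + 8² = 25 + 64 = 89 ✓

89 = 5² + 8²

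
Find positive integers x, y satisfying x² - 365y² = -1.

We need x² = 365y² - 1. Try successive y:
y = 1: x² = 365·1² - 1 = 364, not a perfect square
y = 2: x² = 365·2² - 1 = 1459, not a perfect square
y = 3: x² = 365·3² - 1 = 3284, not a perfect square
...
y = 181: x² = 365·181² - 1 = 11957764 = 3458² ✓
Check: 3458² - 365·181² = 11957764 - 11957765 = -1 ✓

x = 3458, y = 181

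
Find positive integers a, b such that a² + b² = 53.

Search for a with 53 - a² a perfect square.
a = 2: 53 - 2² = 53 - 4 = 49 = 7² ✓
So a = 2, b = 7.

a = 2, b = 7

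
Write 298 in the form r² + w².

We need to find integers r, w > 0 such that r² + w² = 298.
Trying r = 3: w² = 298 - 3² = 298 - 9 = 289
w = 17
Check: 3² + 17² = 9 + 289 = 298 ✓

298 = 3² + 17²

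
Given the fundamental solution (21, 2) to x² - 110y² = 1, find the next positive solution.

Solutions to x² - Dy² = 1 are generated by powers of (x₀ + y₀√D).
The next solution satisfies x₁ + y₁√110 = (x₀ + y₀√110)², giving:
x₁ = x₀² + 110y₀² = 21² + 110·2² = 441 + 440 = 881
y₁ = 2x₀y₀ = 2·21·2 = 84

Verify: 881² - 110·84² = 776161 - 776160 = 1 ✓

x = 881, y = 84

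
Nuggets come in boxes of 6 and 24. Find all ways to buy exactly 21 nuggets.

We need non-negative integers (x, y) with 6x + 24y = 21.
For each x in 0..3, check if 21 - 6x is a non-negative multiple of 24.
No x yields an integer y ≥ 0.

No solution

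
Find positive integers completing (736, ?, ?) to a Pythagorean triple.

We need the other leg and hypotenuse such that 736² + x² = c².
Take x = 273, c = 785: 736² + 273² = 541696 + 74529 = 616225 = 785² ✓
Triple: (273, 736, 785)

(273, 736, 785)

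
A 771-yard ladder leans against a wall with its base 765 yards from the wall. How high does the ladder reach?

The ladder, wall, and ground form a right triangle with hypotenuse 771 and one leg 765.
By the Pythagorean theorem: h² = 771² - 765² = 594441 - 585225 = 9216
h = √9216 = 96 yards

96 yards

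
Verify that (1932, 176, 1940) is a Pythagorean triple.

Compute a² + b² = 1932² + 176² = 3732624 + 30976 = 3763600
Compute c² = 1940² = 3763600
Since 3763600 = 3763600, confirmed.

Yes, it is a Pythagorean triple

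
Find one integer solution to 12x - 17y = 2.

Step 1: Check solvability.
gcd(12, 17) = 1
Since 1 divides 2, solutions exist.

Step 2: Apply extended Euclidean algorithm to find gcd.
We find integers such that 12*x0 + 17*y0 = 1

Step 3: Scale the particular solution.
Multiply by 2/1 = 2:
x = -14, y = -10

Step 4: Verify.
12*(-14) - 17*(-10) = 2 = 2 ✓

x = -14, y = -10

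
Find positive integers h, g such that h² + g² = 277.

Search for h with 277 - h² a perfect square.
h = 9: 277 - 9² = 277 - 81 = 196 = 14² ✓
So h = 9, g = 14.

h = 9, g = 14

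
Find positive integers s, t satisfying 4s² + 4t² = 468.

Try small values of s and check whether (468 - 4s²)/4 is a perfect square.
s = 9: 4·9² = 324, so 4t² = 468 - 324 = 144, giving t² = 36, t = 6.
Check: 4·9² + 4·6² = 324 + 144 = 468 ✓

s = 9, t = 6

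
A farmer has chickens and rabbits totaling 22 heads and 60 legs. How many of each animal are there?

Let c = chickens, r = rabbits.
Heads: c + r = 22
Legs: 2c + 4r = 60
From the first equation, c = 22 - r. Substitute:
2(22 - r) + 4r = 60
44 + 2r = 60
r = (60 - 44)/2 = 8
c = 22 - 8 = 14

Chickens: 14, Rabbits: 8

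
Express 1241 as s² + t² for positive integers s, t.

We need to find integers s, t > 0 such that s² + t² = 1241.
Trying s = 4: t² = 1241 - 4² = 1241 - 16 = 1225
t = 35
Check: 4² + 35² = 16 + 1225 = 1241 ✓

1241 = 4² + 35²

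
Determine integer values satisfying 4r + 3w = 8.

Step 1: Check solvability.
gcd(4, 3) = 1
Since 1 divides 8, solutions exist.

Step 2: Apply extended Euclidean algorithm to find gcd.
We find integers such that 4*x0 + 3*y0 = 1

Step 3: Scale the particular solution.
Multiply by 8/1 = 8:
r = 8, w = -8

Step 4: Verify.
4*(8) + 3*(-8) = 8 = 8 ✓

r = 8, w = -8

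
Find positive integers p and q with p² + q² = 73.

We need to find integers p, q > 0 such that p² + q² = 73.
Trying p = 3: q² = 73 - 3² = 73 - 9 = 64
q = 8
Check: 3² + 8² = 9 + 64 = 73 ✓

73 = 3² + 8²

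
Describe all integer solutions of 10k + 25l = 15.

Step 1: Compute gcd(10, 25) = 5.
Since 5 divides 15, solutions exist.

Step 2: Find a particular solution using extended Euclidean algorithm.
We get k₀ = -6, l₀ = 3.
Check: 10*-6 + 25*3 = 15 = 15 ✓

Step 3: Write the general solution.
k = -6 + (25/5)t = -6 + 5t
l = 3 - (10/5)t = 3 - 2t
for any integer t.

k = -6 + 5t, l = 3 - 2t for integer t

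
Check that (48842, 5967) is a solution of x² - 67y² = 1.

Compute x² = 48842² = 2385540964
Compute 67y² = 67·5967² = 67·35605089 = 2385540963
x² - 67y² = 2385540964 - 2385540963 = 1
Since this equals 1, (48842, 5967) is a solution.

Yes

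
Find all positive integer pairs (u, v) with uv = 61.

The positive divisors of 61 are: 1, 61.
Each divisor d gives the pair (d, 61/d):
(1, 61), (61, 1)

(1, 61), (61, 1)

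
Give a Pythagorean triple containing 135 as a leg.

We need the other leg and hypotenuse such that 135² + x² = c².
Take x = 3036, c = 3039: 135² + 3036² = 18225 + 9217296 = 9235521 = 3039² ✓
Triple: (135, 3036, 3039)

(135, 3036, 3039)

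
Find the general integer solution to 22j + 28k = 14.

Step 1: Compute gcd(22, 28) = 2.
Since 2 divides 14, solutions exist.

Step 2: Find a particular solution using extended Euclidean algorithm.
We get j₀ = -35, k₀ = 28.
Check: 22*-35 + 28*28 = 14 = 14 ✓

Step 3: Write the general solution.
j = -35 + (28/2)t = -35 + 14t
k = 28 - (22/2)t = 28 - 11t
for any integer t.

j = -35 + 14t, k = 28 - 11t for integer t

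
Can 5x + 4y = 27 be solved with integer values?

Step 1: Compute gcd(5, 4).
gcd(5, 4) = 1

Step 2: Check divisibility.
Does 1 divide 27? 27 = 1 x 27, so yes.

By the theorem on linear Diophantine equations, 5x + 4y = 27 has integer solutions if and only if gcd(5, 4) divides 27. Since 1 | 27, solutions exist.

Yes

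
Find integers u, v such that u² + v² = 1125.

We need to find integers u, v > 0 such that u² + v² = 1125.
Trying u = 6: v² = 1125 - 6² = 1125 - 36 = 1089
v = 33
Check: 6² + 33² = 36 + 1089 = 1125 ✓

1125 = 6² + 33²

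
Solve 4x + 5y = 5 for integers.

Step 1: Check solvability.
gcd(4, 5) = 1
Since 1 divides 5, solutions exist.

Step 2: Apply extended Euclidean algorithm to find gcd.
We find integers such that 4*x0 + 5*y0 = 1

Step 3: Scale the particular solution.
Multiply by 5/1 = 5:
x = -5, y = 5

Step 4: Verify.
4*(-5) + 5*(5) = 5 = 5 ✓

x = -5, y = 5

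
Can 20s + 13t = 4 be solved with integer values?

Step 1: Compute gcd(20, 13).
gcd(20, 13) = 1

Step 2: Check divisibility.
Does 1 divide 4? 4 = 1 x 4, so yes.

By the theorem on linear Diophantine equations, 20s + 13t = 4 has integer solutions if and only if gcd(20, 13) divides 4. Since 1 | 4, solutions exist.

Yes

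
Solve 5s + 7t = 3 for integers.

Step 1: Check solvability.
gcd(5, 7) = 1
Since 1 divides 3, solutions exist.

Step 2: Apply extended Euclidean algorithm to find gcd.
We find integers such that 5*x0 + 7*y0 = 1

Step 3: Scale the particular solution.
Multiply by 3/1 = 3:
s = 9, t = -6

Step 4: Verify.
5*(9) + 7*(-6) = 3 = 3 ✓

s = 9, t = -6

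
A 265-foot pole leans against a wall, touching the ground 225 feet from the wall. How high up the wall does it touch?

The ladder, wall, and ground form a right triangle with hypotenuse 265 and one leg 225.
By the Pythagorean theorem: h² = 265² - 225² = 70225 - 50625 = 19600
h = √19600 = 140 feet

140 feet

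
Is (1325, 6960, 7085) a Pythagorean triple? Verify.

Compute a² + b² = 1325² + 6960² = 1755625 + 48441600 = 50197225
Compute c² = 7085² = 50197225
Since 50197225 = 50197225, confirmed.

Yes, it is a Pythagorean triple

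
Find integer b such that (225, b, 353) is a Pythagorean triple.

b² = c² - a² = 353² - 225² = 124609 - 50625 = 73984
b = sqrt(73984) = 272

272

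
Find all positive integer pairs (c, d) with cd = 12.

The positive divisors of 12 are: 1, 2, 3, 4, 6, 12.
Each divisor d gives the pair (d, 12/d):
(1, 12), (2, 6), (3, 4), (4, 3), (6, 2), (12, 1)

(1, 12), (2, 6), (3, 4), (4, 3), (6, 2), (12, 1)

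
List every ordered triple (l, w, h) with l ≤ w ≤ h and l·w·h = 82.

Iterate l from 1 to ⌊82^(1/3)⌋. For each l dividing 82, iterate w ≥ l with w dividing 82/l, and set h = 82/(l·w).
Triples found (2): (1×1×82), (1×2×41)

(1×1×82), (1×2×41)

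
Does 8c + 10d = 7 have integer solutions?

Step 1: Compute gcd(8, 10).
gcd(8, 10) = 2

Step 2: Check divisibility.
Does 2 divide 7? 7 = 2 x 3 + 1, so no.

By the theorem on linear Diophantine equations, 8c + 10d = 7 has integer solutions if and only if gcd(8, 10) divides 7. Since 2 does not divide 7, no solutions exist.

No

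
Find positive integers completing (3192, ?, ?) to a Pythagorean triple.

We need the other leg and hypotenuse such that 3192² + x² = c².
Take x = 1519, c = 3535: 3192² + 1519² = 10188864 + 2307361 = 12496225 = 3535² ✓
Triple: (1519, 3192, 3535)

(1519, 3192, 3535)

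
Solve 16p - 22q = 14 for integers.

Step 1: Check solvability.
gcd(16, 22) = 2
Since 2 divides 14, solutions exist.

Step 2: Apply extended Euclidean algorithm to find gcd.
We find integers such that 16*x0 + 22*y0 = 2

Step 3: Scale the particular solution.
Multiply by 14/2 = 7:
p = -28, q = -21

Step 4: Verify.
16*(-28) - 22*(-21) = 14 = 14 ✓

p = -28, q = -21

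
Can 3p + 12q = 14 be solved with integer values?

Step 1: Compute gcd(3, 12).
gcd(3, 12) = 3

Step 2: Check divisibility.
Does 3 divide 14? 14 = 3 x 4 + 2, so no.

By the theorem on linear Diophantine equations, 3p + 12q = 14 has integer solutions if and only if gcd(3, 12) divides 14. Since 3 does not divide 14, no solutions exist.

No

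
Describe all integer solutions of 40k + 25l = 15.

Step 1: Compute gcd(40, 25) = 5.
Since 5 divides 15, solutions exist.

Step 2: Find a particular solution using extended Euclidean algorithm.
We get k₀ = 6, l₀ = -9.
Check: 40*6 + 25*-9 = 15 = 15 ✓

Step 3: Write the general solution.
k = 6 + (25/5)t = 6 + 5t
l = -9 - (40/5)t = -9 - 8t
for any integer t.

k = 6 + 5t, l = -9 - 8t for integer t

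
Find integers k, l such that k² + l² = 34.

We need to find integers k, l > 0 such that k² + l² = 34.
Trying k = 3: l² = 34 - 3² = 34 - 9 = 25
l = 5
Check: 3² + 5² = 9 + 25 = 34 ✓

34 = 3² + 5²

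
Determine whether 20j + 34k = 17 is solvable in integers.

Step 1: Compute gcd(20, 34).
gcd(20, 34) = 2

Step 2: Check divisibility.
Does 2 divide 17? 17 = 2 x 8 + 1, so no.

By the theorem on linear Diophantine equations, 20j + 34k = 17 has integer solutions if and only if gcd(20, 34) divides 17. Since 2 does not divide 17, no solutions exist.

No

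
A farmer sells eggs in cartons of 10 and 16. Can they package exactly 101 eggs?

We need non-negative a, b with 10a + 16b = 101.
gcd(10, 16) = 2, and 2 does not divide 101.
No integer solutions exist.

No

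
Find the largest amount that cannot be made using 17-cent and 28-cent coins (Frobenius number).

For two coprime denominations a and b, the Frobenius number (largest value not representable as a non-negative combination) is ab - a - b.
Here gcd(17, 28) = 1, so they are coprime.
F(17, 28) = 17·28 - 17 - 28 = 476 - 45 = 431

431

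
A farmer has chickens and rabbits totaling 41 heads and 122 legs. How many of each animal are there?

Let c = chickens, r = rabbits.
Heads: c + r = 41
Legs: 2c + 4r = 122
From the first equation, c = 41 - r. Substitute:
2(41 - r) + 4r = 122
82 + 2r = 122
r = (122 - 82)/2 = 20
c = 41 - 20 = 21

Chickens: 21, Rabbits: 20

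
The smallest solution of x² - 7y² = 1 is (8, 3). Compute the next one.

Solutions to x² - Dy² = 1 are generated by powers of (x₀ + y₀√D).
The next solution satisfies x₁ + y₁√7 = (x₀ + y₀√7)², giving:
x₁ = x₀² + 7y₀² = 8² + 7·3² = 64 + 63 = 127
y₁ = 2x₀y₀ = 2·8·3 = 48

Verify: 127² - 7·48² = 16129 - 16128 = 1 ✓

x = 127, y = 48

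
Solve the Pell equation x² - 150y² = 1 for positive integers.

We seek the smallest positive integers (x, y) with x² - 150y² = 1, i.e., x² = 150y² + 1.
Try successive y values:
y = 1: x² = 150·1² + 1 = 151, not a perfect square
y = 2: x² = 150·2² + 1 = 601, not a perfect square
y = 3: x² = 150·3² + 1 = 1351, not a perfect square
... continuing the search (or via continued fractions) ...
y = 4: x² = 150·4² + 1 = 2401, x = 49 ✓

Verify: 49² - 150·4² = 2401 - 2400 = 1 ✓

x = 49, y = 4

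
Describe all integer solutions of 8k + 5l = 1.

Step 1: Compute gcd(8, 5) = 1.
Since 1 divides 1, solutions exist.

Step 2: Find a particular solution using extended Euclidean algorithm.
We get k₀ = 2, l₀ = -3.
Check: 8*2 + 5*-3 = 1 = 1 ✓

Step 3: Write the general solution.
k = 2 + (5/1)t = 2 + 5t
l = -3 - (8/1)t = -3 - 8t
for any integer t.

k = 2 + 5t, l = -3 - 8t for integer t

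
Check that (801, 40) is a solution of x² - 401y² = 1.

Compute x² = 801² = 641601
Compute 401y² = 401·40² = 401·1600 = 641600
x² - 401y² = 641601 - 641600 = 1
Since this equals 1, (801, 40) is a solution.

Yes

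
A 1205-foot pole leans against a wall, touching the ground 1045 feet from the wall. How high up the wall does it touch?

The ladder, wall, and ground form a right triangle with hypotenuse 1205 and one leg 1045.
By the Pythagorean theorem: h² = 1205² - 1045² = 1452025 - 1092025 = 360000
h = √360000 = 600 feet

600 feet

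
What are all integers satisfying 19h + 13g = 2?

Step 1: Compute gcd(19, 13) = 1.
Since 1 divides 2, solutions exist.

Step 2: Find a particular solution using extended Euclidean algorithm.
We get h₀ = -4, g₀ = 6.
Check: 19*-4 + 13*6 = 2 = 2 ✓

Step 3: Write the general solution.
h = -4 + (13/1)t = -4 + 13t
g = 6 - (19/1)t = 6 - 19t
for any integer t.

h = -4 + 13t, g = 6 - 19t for integer t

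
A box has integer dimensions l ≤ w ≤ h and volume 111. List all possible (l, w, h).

Iterate l from 1 to ⌊111^(1/3)⌋. For each l dividing 111, iterate w ≥ l with w dividing 111/l, and set h = 111/(l·w).
Triples found (2): (1×1×111), (1×3×37)

(1×1×111), (1×3×37)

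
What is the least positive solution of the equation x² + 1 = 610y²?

We need x² = 610y² - 1. Try successive y:
y = 1: x² = 610·1² - 1 = 609, not a perfect square
y = 2: x² = 610·2² - 1 = 2439, not a perfect square
y = 3: x² = 610·3² - 1 = 5489, not a perfect square
...
y = 2909: x² = 610·2909² - 1 = 5161991409 = 71847² ✓
Check: 71847² - 610·2909² = 5161991409 - 5161991410 = -1 ✓

x = 71847, y = 2909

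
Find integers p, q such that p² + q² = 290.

We need to find integers p, q > 0 such that p² + q² = 290.
Trying p = 1: q² = 290 - 1² = 290 - 1 = 289
q = 17
Check: 1² + 17² = 1 + 289 = 290 ✓

290 = 1² + 17²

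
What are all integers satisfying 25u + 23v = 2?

Step 1: Compute gcd(25, 23) = 1.
Since 1 divides 2, solutions exist.

Step 2: Find a particular solution using extended Euclidean algorithm.
We get u₀ = -22, v₀ = 24.
Check: 25*-22 + 23*24 = 2 = 2 ✓

Step 3: Write the general solution.
u = -22 + (23/1)t = -22 + 23t
v = 24 - (25/1)t = 24 - 25t
for any integer t.

u = -22 + 23t, v = 24 - 25t for integer t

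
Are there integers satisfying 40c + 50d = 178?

Step 1: Compute gcd(40, 50).
gcd(40, 50) = 10

Step 2: Check divisibility.
Does 10 divide 178? 178 = 10 x 17 + 8, so no.

By the theorem on linear Diophantine equations, 40c + 50d = 178 has integer solutions if and only if gcd(40, 50) divides 178. Since 10 does not divide 178, no solutions exist.

No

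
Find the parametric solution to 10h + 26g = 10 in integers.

Step 1: Compute gcd(10, 26) = 2.
Since 2 divides 10, solutions exist.

Step 2: Find a particular solution using extended Euclidean algorithm.
We get h₀ = -25, g₀ = 10.
Check: 10*-25 + 26*10 = 10 = 10 ✓

Step 3: Write the general solution.
h = -25 + (26/2)t = -25 + 13t
g = 10 - (10/2)t = 10 - 5t
for any integer t.

h = -25 + 13t, g = 10 - 5t for integer t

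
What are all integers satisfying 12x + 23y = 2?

Step 1: Compute gcd(12, 23) = 1.
Since 1 divides 2, solutions exist.

Step 2: Find a particular solution using extended Euclidean algorithm.
We get x₀ = 4, y₀ = -2.
Check: 12*4 + 23*-2 = 2 = 2 ✓

Step 3: Write the general solution.
x = 4 + (23/1)t = 4 + 23t
y = -2 - (12/1)t = -2 - 12t
for any integer t.

x = 4 + 23t, y = -2 - 12t for integer t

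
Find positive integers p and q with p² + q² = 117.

We need to find integers p, q > 0 such that p² + q² = 117.
Trying p = 6: q² = 117 - 6² = 117 - 36 = 81
q = 9
Check: 6² + 9² = 36 + 81 = 117 ✓

117 = 6² + 9²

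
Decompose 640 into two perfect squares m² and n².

We need to find integers m, n > 0 such that m² + n² = 640.
Trying m = 8: n² = 640 - 8² = 640 - 64 = 576
n = 24
Check: 8² + 24² = 64 + 576 = 640 ✓

640 = 8² + 24²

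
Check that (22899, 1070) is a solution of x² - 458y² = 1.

Compute x² = 22899² = 524364201
Compute 458y² = 458·1070² = 458·1144900 = 524364200
x² - 458y² = 524364201 - 524364200 = 1
Since this equals 1, (22899, 1070) is a solution.

Yes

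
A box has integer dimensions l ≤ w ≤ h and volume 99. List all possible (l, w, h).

Iterate l from 1 to ⌊99^(1/3)⌋. For each l dividing 99, iterate w ≥ l with w dividing 99/l, and set h = 99/(l·w).
Triples found (4): (1×1×99), (1×3×33), (1×9×11), (3×3×11)

(1×1×99), (1×3×33), (1×9×11), (3×3×11)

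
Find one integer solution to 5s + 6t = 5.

Step 1: Check solvability.
gcd(5, 6) = 1
Since 1 divides 5, solutions exist.

Step 2: Apply extended Euclidean algorithm to find gcd.
We find integers such that 5*x0 + 6*y0 = 1

Step 3: Scale the particular solution.
Multiply by 5/1 = 5:
s = -5, t = 5

Step 4: Verify.
5*(-5) + 6*(5) = 5 = 5 ✓

s = -5, t = 5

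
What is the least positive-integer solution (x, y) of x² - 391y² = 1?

We seek the smallest positive integers (x, y) with x² - 391y² = 1, i.e., x² = 391y² + 1.
Try successive y values:
y = 1: x² = 391·1² + 1 = 392, not a perfect square
y = 2: x² = 391·2² + 1 = 1565, not a perfect square
y = 3: x² = 391·3² + 1 = 3520, not a perfect square
... continuing the search (or via continued fractions) ...
y = 371133: x² = 391·371133² + 1 = 53856224142400, x = 7338680 ✓

Verify: 7338680² - 391·371133² = 53856224142400 - 53856224142399 = 1 ✓

x = 7338680, y = 371133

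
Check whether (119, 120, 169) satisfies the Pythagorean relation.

Compute a² + b²:
119² + 120² = 14161 + 14400 = 28561
Compute c²:
169² = 28561
Since 28561 = 28561, it is a Pythagorean triple.

Yes, it is a Pythagorean triple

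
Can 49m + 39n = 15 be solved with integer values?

Step 1: Compute gcd(49, 39).
gcd(49, 39) = 1

Step 2: Check divisibility.
Does 1 divide 15? 15 = 1 x 15, so yes.

By the theorem on linear Diophantine equations, 49m + 39n = 15 has integer solutions if and only if gcd(49, 39) divides 15. Since 1 | 15, solutions exist.

Yes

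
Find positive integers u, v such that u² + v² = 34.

Search for u with 34 - u² a perfect square.
u = 3: 34 - 3² = 34 - 9 = 25 = 5² ✓
So u = 3, v = 5.

u = 3, v = 5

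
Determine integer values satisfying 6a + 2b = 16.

Step 1: Check solvability.
gcd(6, 2) = 2
Since 2 divides 16, solutions exist.

Step 2: Apply extended Euclidean algorithm to find gcd.
We find integers such that 6*x0 + 2*y0 = 2

Step 3: Scale the particular solution.
Multiply by 16/2 = 8:
a = 0, b = 8

Step 4: Verify.
6*(0) + 2*(8) = 16 = 16 ✓

a = 0, b = 8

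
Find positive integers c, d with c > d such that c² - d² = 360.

Factor: c² - d² = (c+d)(c-d) = 360.
We need two factors of 360 with the same parity.
Use c+d = 180 and c-d = 2 (product 180·2 = 360).
Adding: 2c = 182, so c = 91.
Subtracting: 2d = 178, so d = 89.
Check: 91² - 89² = 8281 - 7921 = 360 ✓

c = 91, d = 89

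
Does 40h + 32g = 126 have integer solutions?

Step 1: Compute gcd(40, 32).
gcd(40, 32) = 8

Step 2: Check divisibility.
Does 8 divide 126? 126 = 8 x 15 + 6, so no.

By the theorem on linear Diophantine equations, 40h + 32g = 126 has integer solutions if and only if gcd(40, 32) divides 126. Since 8 does not divide 126, no solutions exist.

No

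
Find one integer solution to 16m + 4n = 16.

Step 1: Check solvability.
gcd(16, 4) = 4
Since 4 divides 16, solutions exist.

Step 2: Apply extended Euclidean algorithm to find gcd.
We find integers such that 16*x0 + 4*y0 = 4

Step 3: Scale the particular solution.
Multiply by 16/4 = 4:
m = 0, n = 4

Step 4: Verify.
16*(0) + 4*(4) = 16 = 16 ✓

m = 0, n = 4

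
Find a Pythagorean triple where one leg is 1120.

We need the other leg and hypotenuse such that 1120² + x² = c².
Take x = 150, c = 1130: 1120² + 150² = 1254400 + 22500 = 1276900 = 1130² ✓
Triple: (150, 1120, 1130)

(150, 1120, 1130)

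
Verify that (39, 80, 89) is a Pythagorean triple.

Compute a² + b² = 39² + 80² = 1521 + 6400 = 7921
Compute c² = 89² = 7921
Since 7921 = 7921, confirmed.

Yes, it is a Pythagorean triple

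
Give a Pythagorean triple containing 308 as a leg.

We need the other leg and hypotenuse such that 308² + x² = c².
Take x = 435, c = 533: 308² + 435² = 94864 + 189225 = 284089 = 533² ✓
Triple: (435, 308, 533)

(435, 308, 533)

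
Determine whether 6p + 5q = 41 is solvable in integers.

Step 1: Compute gcd(6, 5).
gcd(6, 5) = 1

Step 2: Check divisibility.
Does 1 divide 41? 41 = 1 x 41, so yes.

By the theorem on linear Diophantine equations, 6p + 5q = 41 has integer solutions if and only if gcd(6, 5) divides 41. Since 1 | 41, solutions exist.

Yes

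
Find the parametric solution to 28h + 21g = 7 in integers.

Step 1: Compute gcd(28, 21) = 7.
Since 7 divides 7, solutions exist.

Step 2: Find a particular solution using extended Euclidean algorithm.
We get h₀ = 1, g₀ = -1.
Check: 28*1 + 21*-1 = 7 = 7 ✓

Step 3: Write the general solution.
h = 1 + (21/7)t = 1 + 3t
g = -1 - (28/7)t = -1 - 4t
for any integer t.

h = 1 + 3t, g = -1 - 4t for integer t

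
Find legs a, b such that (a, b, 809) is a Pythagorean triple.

We need a² + b² = 809² = 654481.
Trying: 759² + 280² = 576081 + 78400 = 654481 ✓

(759, 280, 809)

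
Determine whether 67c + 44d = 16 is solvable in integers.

Step 1: Compute gcd(67, 44).
gcd(67, 44) = 1

Step 2: Check divisibility.
Does 1 divide 16? 16 = 1 x 16, so yes.

By the theorem on linear Diophantine equations, 67c + 44d = 16 has integer solutions if and only if gcd(67, 44) divides 16. Since 1 | 16, solutions exist.

Yes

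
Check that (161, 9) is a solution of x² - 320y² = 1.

Compute x² = 161² = 25921
Compute 320y² = 320·9² = 320·81 = 25920
x² - 320y² = 25921 - 25920 = 1
Since this equals 1, (161, 9) is a solution.

Yes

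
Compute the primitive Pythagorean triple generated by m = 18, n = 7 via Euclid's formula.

a = m² - n² = 18² - 7² = 324 - 49 = 275
b = 2mn = 2·18·7 = 252
c = m² + n² = 324 + 49 = 373
Verify: 275² + 252² = 75625 + 63504 = 139129 = 373² ✓

(275, 252, 373)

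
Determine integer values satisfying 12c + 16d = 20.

Step 1: Check solvability.
gcd(12, 16) = 4
Since 4 divides 20, solutions exist.

Step 2: Apply extended Euclidean algorithm to find gcd.
We find integers such that 12*x0 + 16*y0 = 4

Step 3: Scale the particular solution.
Multiply by 20/4 = 5:
c = -5, d = 5

Step 4: Verify.
12*(-5) + 16*(5) = 20 = 20 ✓

c = -5, d = 5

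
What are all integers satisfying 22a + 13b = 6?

Step 1: Compute gcd(22, 13) = 1.
Since 1 divides 6, solutions exist.

Step 2: Find a particular solution using extended Euclidean algorithm.
We get a₀ = 18, b₀ = -30.
Check: 22*18 + 13*-30 = 6 = 6 ✓

Step 3: Write the general solution.
a = 18 + (13/1)t = 18 + 13t
b = -30 - (22/1)t = -30 - 22t
for any integer t.

a = 18 + 13t, b = -30 - 22t for integer t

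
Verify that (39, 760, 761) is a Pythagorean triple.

Compute a² + b² = 39² + 760² = 1521 + 577600 = 579121
Compute c² = 761² = 579121
Since 579121 = 579121, confirmed.

Yes, it is a Pythagorean triple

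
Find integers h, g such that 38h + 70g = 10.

Step 1: Check solvability.
gcd(38, 70) = 2
Since 2 divides 10, solutions exist.

Step 2: Apply extended Euclidean algorithm to find gcd.
We find integers such that 38*x0 + 70*y0 = 2

Step 3: Scale the particular solution.
Multiply by 10/2 = 5:
h = -55, g = 30

Step 4: Verify.
38*(-55) + 70*(30) = 10 = 10 ✓

h = -55, g = 30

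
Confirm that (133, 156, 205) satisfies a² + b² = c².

Compute a² + b² = 133² + 156² = 17689 + 24336 = 42025
Compute c² = 205² = 42025
Since 42025 = 42025, confirmed.

Yes, it is a Pythagorean triple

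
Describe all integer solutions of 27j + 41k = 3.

Step 1: Compute gcd(27, 41) = 1.
Since 1 divides 3, solutions exist.

Step 2: Find a particular solution using extended Euclidean algorithm.
We get j₀ = -9, k₀ = 6.
Check: 27*-9 + 41*6 = 3 = 3 ✓

Step 3: Write the general solution.
j = -9 + (41/1)t = -9 + 41t
k = 6 - (27/1)t = 6 - 27t
for any integer t.

j = -9 + 41t, k = 6 - 27t for integer t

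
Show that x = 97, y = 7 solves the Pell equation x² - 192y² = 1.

Compute x² = 97² = 9409
Compute 192y² = 192·7² = 192·49 = 9408
x² - 192y² = 9409 - 9408 = 1
Since this equals 1, (97, 7) is a solution.

Yes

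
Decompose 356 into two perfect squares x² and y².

We need to find integers x, y > 0 such that x² + y² = 356.
Trying x = 10: y² = 356 - 10² = 356 - 100 = 256
y = 16
Check: 10² + 16² = 100 + 256 = 356 ✓

356 = 10² + 16²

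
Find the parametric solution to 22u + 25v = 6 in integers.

Step 1: Compute gcd(22, 25) = 1.
Since 1 divides 6, solutions exist.

Step 2: Find a particular solution using extended Euclidean algorithm.
We get u₀ = 48, v₀ = -42.
Check: 22*48 + 25*-42 = 6 = 6 ✓

Step 3: Write the general solution.
u = 48 + (25/1)t = 48 + 25t
v = -42 - (22/1)t = -42 - 22t
for any integer t.

u = 48 + 25t, v = -42 - 22t for integer t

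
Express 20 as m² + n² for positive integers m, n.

We need to find integers m, n > 0 such that m² + n² = 20.
Trying m = 2: n² = 20 - 2² = 20 - 4 = 16
n = 4
Check: 2² + 4² = 4 + 16 = 20 ✓

20 = 2² + 4²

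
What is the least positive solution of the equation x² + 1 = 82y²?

We need x² = 82y² - 1. Try successive y:
y = 1: x² = 82·1² - 1 = 81 = 9² ✓
Check: 9² - 82·1² = 81 - 82 = -1 ✓

x = 9, y = 1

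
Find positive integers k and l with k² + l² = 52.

We need to find integers k, l > 0 such that k² + l² = 52.
Trying k = 4: l² = 52 - 4² = 52 - 16 = 36
l = 6
Check: 4² + 6² = 16 + 36 = 52 ✓

52 = 4² + 6²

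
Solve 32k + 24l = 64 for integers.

Step 1: Check solvability.
gcd(32, 24) = 8
Since 8 divides 64, solutions exist.

Step 2: Apply extended Euclidean algorithm to find gcd.
We find integers such that 32*x0 + 24*y0 = 8

Step 3: Scale the particular solution.
Multiply by 64/8 = 8:
k = 8, l = -8

Step 4: Verify.
32*(8) + 24*(-8) = 64 = 64 ✓

k = 8, l = -8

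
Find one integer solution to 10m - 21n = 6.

Step 1: Check solvability.
gcd(10, 21) = 1
Since 1 divides 6, solutions exist.

Step 2: Apply extended Euclidean algorithm to find gcd.
We find integers such that 10*x0 + 21*y0 = 1

Step 3: Scale the particular solution.
Multiply by 6/1 = 6:
m = -12, n = -6

Step 4: Verify.
10*(-12) - 21*(-6) = 6 = 6 ✓

m = -12, n = -6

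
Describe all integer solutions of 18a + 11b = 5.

Step 1: Compute gcd(18, 11) = 1.
Since 1 divides 5, solutions exist.

Step 2: Find a particular solution using extended Euclidean algorithm.
We get a₀ = -15, b₀ = 25.
Check: 18*-15 + 11*25 = 5 = 5 ✓

Step 3: Write the general solution.
a = -15 + (11/1)t = -15 + 11t
b = 25 - (18/1)t = 25 - 18t
for any integer t.

a = -15 + 11t, b = 25 - 18t for integer t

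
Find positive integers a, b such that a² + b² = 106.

Search for a with 106 - a² a perfect square.
a = 5: 106 - 5² = 106 - 25 = 81 = 9² ✓
So a = 5, b = 9.

a = 5, b = 9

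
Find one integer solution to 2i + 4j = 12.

Step 1: Check solvability.
gcd(2, 4) = 2
Since 2 divides 12, solutions exist.

Step 2: Apply extended Euclidean algorithm to find gcd.
We find integers such that 2*x0 + 4*y0 = 2

Step 3: Scale the particular solution.
Multiply by 12/2 = 6:
i = 6, j = 0

Step 4: Verify.
2*(6) + 4*(0) = 12 = 12 ✓

i = 6, j = 0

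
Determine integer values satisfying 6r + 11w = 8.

Step 1: Check solvability.
gcd(6, 11) = 1
Since 1 divides 8, solutions exist.

Step 2: Apply extended Euclidean algorithm to find gcd.
We find integers such that 6*x0 + 11*y0 = 1

Step 3: Scale the particular solution.
Multiply by 8/1 = 8:
r = 16, w = -8

Step 4: Verify.
6*(16) + 11*(-8) = 8 = 8 ✓

r = 16, w = -8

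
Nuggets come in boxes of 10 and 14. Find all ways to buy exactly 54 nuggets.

We need non-negative integers (x, y) with 10x + 14y = 54.
For each x in 0..5, check if 54 - 10x is a non-negative multiple of 14.
x = 4: 14y = 14, y = 1 ✓

(4 boxes of 10, 1 boxes of 14)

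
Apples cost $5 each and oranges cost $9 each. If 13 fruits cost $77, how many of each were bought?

Let a = apples, o = oranges.
a + o = 13
5a + 9o = 77
Substitute o = 13 - a:
5a + 9(13 - a) = 77
(5 - 9)a = 77 - 117
-4a = -40
a = 10, o = 13 - 10 = 3

Apples: 10, Oranges: 3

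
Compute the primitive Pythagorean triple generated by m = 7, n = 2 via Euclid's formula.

a = m² - n² = 49 - 4 = 45
b = 2mn = 2·7·2 = 28
c = m² + n² = 49 + 4 = 53
Verify: 45² + 28² = 2025 + 784 = 2809 = 53² ✓

(45, 28, 53)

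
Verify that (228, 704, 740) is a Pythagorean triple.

Compute a² + b² = 228² + 704² = 51984 + 495616 = 547600
Compute c² = 740² = 547600
Since 547600 = 547600, confirmed.

Yes, it is a Pythagorean triple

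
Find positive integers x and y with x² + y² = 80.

We need to find integers x, y > 0 such that x² + y² = 80.
Trying x = 4: y² = 80 - 4² = 80 - 16 = 64
y = 8
Check: 4² + 8² = 16 + 64 = 80 ✓

80 = 4² + 8²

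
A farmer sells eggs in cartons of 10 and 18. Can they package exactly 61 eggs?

We need non-negative a, b with 10a + 18b = 61.
gcd(10, 18) = 2, and 2 does not divide 61.
No integer solutions exist.

No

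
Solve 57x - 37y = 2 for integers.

Step 1: Check solvability.
gcd(57, 37) = 1
Since 1 divides 2, solutions exist.

Step 2: Apply extended Euclidean algorithm to find gcd.
We find integers such that 57*x0 + 37*y0 = 1

Step 3: Scale the particular solution.
Multiply by 2/1 = 2:
x = 26, y = 40

Step 4: Verify.
57*(26) - 37*(40) = 2 = 2 ✓

x = 26, y = 40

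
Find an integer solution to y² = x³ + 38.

Try small integer x values and check whether x³ + 38 is a perfect square.
x = 11: x³ + 38 = 11³ + 38 = 1331 + 38 = 1369
Is 1369 a perfect square? 37² = 1369 ✓
So (x, y) = (11, 37) is a solution.

x = 11, y = 37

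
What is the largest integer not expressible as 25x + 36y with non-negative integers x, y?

For two coprime denominations a and b, the Frobenius number (largest value not representable as a non-negative combination) is ab - a - b.
Here gcd(25, 36) = 1, so they are coprime.
F(25, 36) = 25·36 - 25 - 36 = 900 - 61 = 839

839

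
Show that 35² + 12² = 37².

Compute a² + b²:
35² + 12² = 1225 + 144 = 1369
Compute c²:
37² = 1369
Since 1369 = 1369, it is a Pythagorean triple.

Yes, it is a Pythagorean triple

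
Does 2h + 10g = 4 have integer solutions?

Step 1: Compute gcd(2, 10).
gcd(2, 10) = 2

Step 2: Check divisibility.
Does 2 divide 4? 4 = 2 x 2, so yes.

By the theorem on linear Diophantine equations, 2h + 10g = 4 has integer solutions if and only if gcd(2, 10) divides 4. Since 2 | 4, solutions exist.

Yes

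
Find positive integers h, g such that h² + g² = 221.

Search for h with 221 - h² a perfect square.
h = 5: 221 - 5² = 221 - 25 = 196 = 14² ✓
So h = 5, g = 14.

h = 5, g = 14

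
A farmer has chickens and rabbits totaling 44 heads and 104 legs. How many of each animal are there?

Let c = chickens, r = rabbits.
Heads: c + r = 44
Legs: 2c + 4r = 104
From the first equation, c = 44 - r. Substitute:
2(44 - r) + 4r = 104
88 + 2r = 104
r = (104 - 88)/2 = 8
c = 44 - 8 = 36

Chickens: 36, Rabbits: 8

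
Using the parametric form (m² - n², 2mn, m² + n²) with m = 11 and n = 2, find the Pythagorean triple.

a = m² - n² = 121 - 4 = 117
b = 2mn = 2·11·2 = 44
c = m² + n² = 121 + 4 = 125
Verify: 117² + 44² = 13689 + 1936 = 15625 = 125² ✓

(117, 44, 125)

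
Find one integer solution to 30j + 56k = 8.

Step 1: Check solvability.
gcd(30, 56) = 2
Since 2 divides 8, solutions exist.

Step 2: Apply extended Euclidean algorithm to find gcd.
We find integers such that 30*x0 + 56*y0 = 2

Step 3: Scale the particular solution.
Multiply by 8/2 = 4:
j = -52, k = 28

Step 4: Verify.
30*(-52) + 56*(28) = 8 = 8 ✓

j = -52, k = 28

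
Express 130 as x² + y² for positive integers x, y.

We need to find integers x, y > 0 such that x² + y² = 130.
Trying x = 3: y² = 130 - 3² = 130 - 9 = 121
y = 11
Check: 3² + 11² = 9 + 121 = 130 ✓

130 = 3² + 11²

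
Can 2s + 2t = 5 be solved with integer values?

Step 1: Compute gcd(2, 2).
gcd(2, 2) = 2

Step 2: Check divisibility.
Does 2 divide 5? 5 = 2 x 2 + 1, so no.

By the theorem on linear Diophantine equations, 2s + 2t = 5 has integer solutions if and only if gcd(2, 2) divides 5. Since 2 does not divide 5, no solutions exist.

No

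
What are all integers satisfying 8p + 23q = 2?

Step 1: Compute gcd(8, 23) = 1.
Since 1 divides 2, solutions exist.

Step 2: Find a particular solution using extended Euclidean algorithm.
We get p₀ = 6, q₀ = -2.
Check: 8*6 + 23*-2 = 2 = 2 ✓

Step 3: Write the general solution.
p = 6 + (23/1)t = 6 + 23t
q = -2 - (8/1)t = -2 - 8t
for any integer t.

p = 6 + 23t, q = -2 - 8t for integer t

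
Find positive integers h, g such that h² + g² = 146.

Search for h with 146 - h² a perfect square.
h = 5: 146 - 5² = 146 - 25 = 121 = 11² ✓
So h = 5, g = 11.

h = 5, g = 11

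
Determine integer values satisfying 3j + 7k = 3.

Step 1: Check solvability.
gcd(3, 7) = 1
Since 1 divides 3, solutions exist.

Step 2: Apply extended Euclidean algorithm to find gcd.
We find integers such that 3*x0 + 7*y0 = 1

Step 3: Scale the particular solution.
Multiply by 3/1 = 3:
j = -6, k = 3

Step 4: Verify.
3*(-6) + 7*(3) = 3 = 3 ✓

j = -6, k = 3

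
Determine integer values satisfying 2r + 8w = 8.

Step 1: Check solvability.
gcd(2, 8) = 2
Since 2 divides 8, solutions exist.

Step 2: Apply extended Euclidean algorithm to find gcd.
We find integers such that 2*x0 + 8*y0 = 2

Step 3: Scale the particular solution.
Multiply by 8/2 = 4:
r = 4, w = 0

Step 4: Verify.
2*(4) + 8*(0) = 8 = 8 ✓

r = 4, w = 0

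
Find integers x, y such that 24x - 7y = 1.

Step 1: Check solvability.
gcd(24, 7) = 1
Since 1 divides 1, solutions exist.

Step 2: Apply extended Euclidean algorithm to find gcd.
We find integers such that 24*x0 + 7*y0 = 1

Step 3: Scale the particular solution.
Multiply by 1/1 = 1:
x = -2, y = -7

Step 4: Verify.
24*(-2) - 7*(-7) = 1 = 1 ✓

x = -2, y = -7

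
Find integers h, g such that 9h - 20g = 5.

Step 1: Check solvability.
gcd(9, 20) = 1
Since 1 divides 5, solutions exist.

Step 2: Apply extended Euclidean algorithm to find gcd.
We find integers such that 9*x0 + 20*y0 = 1

Step 3: Scale the particular solution.
Multiply by 5/1 = 5:
h = 45, g = 20

Step 4: Verify.
9*(45) - 20*(20) = 5 = 5 ✓

h = 45, g = 20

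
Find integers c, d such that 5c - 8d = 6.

Step 1: Check solvability.
gcd(5, 8) = 1
Since 1 divides 6, solutions exist.

Step 2: Apply extended Euclidean algorithm to find gcd.
We find integers such that 5*x0 + 8*y0 = 1

Step 3: Scale the particular solution.
Multiply by 6/1 = 6:
c = -18, d = -12

Step 4: Verify.
5*(-18) - 8*(-12) = 6 = 6 ✓

c = -18, d = -12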